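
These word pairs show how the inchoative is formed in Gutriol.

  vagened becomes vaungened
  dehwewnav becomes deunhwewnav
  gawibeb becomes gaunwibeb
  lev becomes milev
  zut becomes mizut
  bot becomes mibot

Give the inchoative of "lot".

milot

dehwewnav and lev both end in -v yet inflect differently (deunhwewnav, milev), so the final letter is not what conditions the rule; the number of vowels is.
"lot" has 1 vowel. The stems with 1 vowel (lev → milev, zut → mizut, bot → mibot) add the prefix mi-.
The other pattern: stems with 3 vowels insert -un- after the first vowel.
So lot → milot.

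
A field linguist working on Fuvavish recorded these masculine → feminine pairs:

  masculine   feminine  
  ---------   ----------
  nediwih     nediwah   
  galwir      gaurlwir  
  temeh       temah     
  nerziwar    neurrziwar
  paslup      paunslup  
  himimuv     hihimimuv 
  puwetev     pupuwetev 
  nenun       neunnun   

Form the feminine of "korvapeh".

korvapah

"korvapeh" ends in -h. The stems ending in -h (nediwih → nediwah, temeh → temah) change the last vowel to 'a'.
The other patterns: stems ending in -v repeat the first consonant+vowel as a prefix; stems ending in -r insert -ur- after the first vowel; stems ending in -n or -p insert -un- after the first vowel.
So korvapeh → korvapah.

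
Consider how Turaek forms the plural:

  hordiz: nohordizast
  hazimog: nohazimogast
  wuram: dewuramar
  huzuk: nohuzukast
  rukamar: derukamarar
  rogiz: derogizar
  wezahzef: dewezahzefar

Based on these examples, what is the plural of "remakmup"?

hordiz and rogiz both end in -z yet inflect differently (nohordizast, derogizar), so the final letter is not what conditions the rule; the first letter is.
"remakmup" begins with r-. The stems beginning with r- (rogiz → derogizar, rukamar → derukamarar) add de- … -ar around the stem.
The other pattern: stems beginning with h- add no- … -ast around the stem.
So remakmup → deremakmupar.

deremakmupar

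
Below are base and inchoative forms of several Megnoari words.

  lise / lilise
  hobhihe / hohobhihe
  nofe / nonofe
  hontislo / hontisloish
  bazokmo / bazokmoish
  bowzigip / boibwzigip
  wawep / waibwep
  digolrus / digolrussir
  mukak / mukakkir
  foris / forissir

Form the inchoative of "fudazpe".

fufudazpe

"fudazpe" ends in -e. The stems ending in -e (lise → lilise, hobhihe → hohobhihe, nofe → nonofe) repeat the first consonant+vowel as a prefix.
So fudazpe → fufudazpe.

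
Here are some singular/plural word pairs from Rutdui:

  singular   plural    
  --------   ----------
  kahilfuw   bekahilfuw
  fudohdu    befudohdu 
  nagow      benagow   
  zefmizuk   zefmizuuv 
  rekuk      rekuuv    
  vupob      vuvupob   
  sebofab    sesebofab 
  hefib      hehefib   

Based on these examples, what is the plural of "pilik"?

piliuv

kahilfuw and zefmizuk both have last vowel 'u' yet inflect differently (bekahilfuw, zefmizuuv), so the last vowel is not what conditions the rule; the final letter is.
"pilik" ends in -k. The stems ending in -k (zefmizuk → zefmizuuv, rekuk → rekuuv) drop the final letter and add -uv.
So pilik → piliuv.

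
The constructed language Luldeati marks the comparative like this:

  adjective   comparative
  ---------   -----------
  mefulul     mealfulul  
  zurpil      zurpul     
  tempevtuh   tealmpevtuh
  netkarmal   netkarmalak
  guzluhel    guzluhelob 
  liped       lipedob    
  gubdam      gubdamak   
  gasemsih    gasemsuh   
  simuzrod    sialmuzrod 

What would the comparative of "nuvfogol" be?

guzluhel and netkarmal both end in -l yet inflect differently (guzluhelob, netkarmalak), so the final letter is not what conditions the rule; the last vowel is.
"nuvfogol" has last vowel 'o'. The one such stem in the data (simuzrod → sialmuzrod) inserts -al- after the first vowel (as do mefulul, tempevtuh), so the same rule applies.
So nuvfogol → nualvfogol.

nualvfogol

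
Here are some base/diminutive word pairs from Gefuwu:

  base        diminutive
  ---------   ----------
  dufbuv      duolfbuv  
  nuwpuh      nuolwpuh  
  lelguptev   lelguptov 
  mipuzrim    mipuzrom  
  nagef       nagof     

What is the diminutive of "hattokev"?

dufbuv and lelguptev both end in -v yet inflect differently (duolfbuv, lelguptov), so the final letter is not what conditions the rule; the last vowel is.
"hattokev" has last vowel 'e'. The stems whose last vowel is 'e' (lelguptev → lelguptov, nagef → nagof) change the last vowel to 'o'.
So hattokev → hattokov.

hattokov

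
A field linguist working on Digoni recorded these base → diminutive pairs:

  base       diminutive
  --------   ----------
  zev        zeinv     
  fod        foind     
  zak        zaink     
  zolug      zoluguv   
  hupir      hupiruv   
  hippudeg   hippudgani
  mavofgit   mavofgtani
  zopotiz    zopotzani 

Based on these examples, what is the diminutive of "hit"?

hiint

zolug and hippudeg both end in -g yet inflect differently (zoluguv, hippudgani), so the final letter is not what conditions the rule; the number of vowels is.
"hit" has 1 vowel. The stems with 1 vowel (zev → zeinv, fod → foind, zak → zaink) insert -in- after the first vowel.
So hit → hiint.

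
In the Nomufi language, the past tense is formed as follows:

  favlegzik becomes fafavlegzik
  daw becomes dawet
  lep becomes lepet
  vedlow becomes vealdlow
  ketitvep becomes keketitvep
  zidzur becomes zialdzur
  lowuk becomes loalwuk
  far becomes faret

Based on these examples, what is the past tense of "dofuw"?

daw and vedlow both end in -w yet inflect differently (dawet, vealdlow), so the final letter is not what conditions the rule; the number of vowels is.
"dofuw" has 2 vowels. The stems with 2 vowels (lowuk → loalwuk, vedlow → vealdlow, zidzur → zialdzur) insert -al- after the first vowel.
So dofuw → doalfuw.

doalfuw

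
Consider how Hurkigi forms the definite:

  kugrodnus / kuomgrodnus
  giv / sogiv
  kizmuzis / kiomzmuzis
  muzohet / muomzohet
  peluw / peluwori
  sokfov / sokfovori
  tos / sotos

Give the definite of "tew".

sotew

"tew" has 1 vowel. The stems with 1 vowel (giv → sogiv, tos → sotos) add the prefix so-.
The other patterns: stems with 2 vowels add -ori; stems with 3 vowels insert -om- after the first vowel.
So tew → sotew.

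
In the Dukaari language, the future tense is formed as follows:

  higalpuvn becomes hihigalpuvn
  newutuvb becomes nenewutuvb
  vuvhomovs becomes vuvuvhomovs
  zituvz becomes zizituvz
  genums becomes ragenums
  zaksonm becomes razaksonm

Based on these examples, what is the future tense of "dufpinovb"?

vuvhomovs and genums both end in -s yet inflect differently (vuvuvhomovs, ragenums), so the final letter is not what conditions the rule; the second-to-last letter is.
"dufpinovb" has second-to-last letter 'v'. The stems whose second-to-last letter is 'v' (higalpuvn → hihigalpuvn, newutuvb → nenewutuvb, vuvhomovs → vuvuvhomovs) repeat the first consonant+vowel as a prefix.
The other pattern: stems whose second-to-last letter is 'm' or 'n' add the prefix ra-.
So dufpinovb → dudufpinovb.

dudufpinovb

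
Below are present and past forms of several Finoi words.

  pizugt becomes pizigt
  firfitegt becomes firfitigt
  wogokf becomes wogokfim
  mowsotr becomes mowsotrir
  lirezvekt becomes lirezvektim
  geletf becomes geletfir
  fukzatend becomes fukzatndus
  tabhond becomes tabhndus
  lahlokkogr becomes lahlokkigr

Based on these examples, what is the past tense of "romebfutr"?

wogokf and geletf both end in -f yet inflect differently (wogokfim, geletfir), so the final letter is not what conditions the rule; the second-to-last letter is.
"romebfutr" has second-to-last letter 't'. The stems whose second-to-last letter is 't' (mowsotr → mowsotrir, geletf → geletfir) add -ir.
So romebfutr → romebfutrir.

romebfutrir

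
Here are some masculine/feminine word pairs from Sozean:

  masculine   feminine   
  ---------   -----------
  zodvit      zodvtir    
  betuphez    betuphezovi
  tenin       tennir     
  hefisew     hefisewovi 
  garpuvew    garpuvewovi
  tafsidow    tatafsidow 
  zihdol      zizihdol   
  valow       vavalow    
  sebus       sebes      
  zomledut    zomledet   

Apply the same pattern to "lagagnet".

"lagagnet" has last vowel 'e'. The stems whose last vowel is 'e' (hefisew → hefisewovi, betuphez → betuphezovi, garpuvew → garpuvewovi) add -ovi.
So lagagnet → lagagnetovi.

lagagnetovi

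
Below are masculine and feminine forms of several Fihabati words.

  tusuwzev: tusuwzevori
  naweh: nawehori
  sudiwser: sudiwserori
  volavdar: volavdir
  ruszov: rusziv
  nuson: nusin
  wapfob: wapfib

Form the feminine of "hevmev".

hevmevori

sudiwser and volavdar both end in -r yet inflect differently (sudiwserori, volavdir), so the final letter is not what conditions the rule; the last vowel is.
"hevmev" has last vowel 'e'. The stems whose last vowel is 'e' (tusuwzev → tusuwzevori, naweh → nawehori, sudiwser → sudiwserori) add -ori.
So hevmev → hevmevori.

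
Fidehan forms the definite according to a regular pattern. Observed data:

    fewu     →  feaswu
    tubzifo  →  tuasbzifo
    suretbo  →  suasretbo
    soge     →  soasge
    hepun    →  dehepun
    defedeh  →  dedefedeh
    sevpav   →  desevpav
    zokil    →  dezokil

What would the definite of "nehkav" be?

fewu and hepun both have last vowel 'u' yet inflect differently (feaswu, dehepun), so the last vowel is not what conditions the rule; whether the stem ends in a vowel or a consonant is.
"nehkav" ends in a consonant. The stems ending in a consonant (hepun → dehepun, defedeh → dedefedeh, sevpav → desevpav) add the prefix de-.
The other pattern: stems ending in a vowel insert -as- after the first vowel.
So nehkav → denehkav.

denehkav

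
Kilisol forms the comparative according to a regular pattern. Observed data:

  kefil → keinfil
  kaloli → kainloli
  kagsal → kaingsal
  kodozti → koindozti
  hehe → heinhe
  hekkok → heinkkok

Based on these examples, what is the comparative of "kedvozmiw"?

keindvozmiw

Every pair shown (kefil → keinfil, kaloli → kainloli, kagsal → kaingsal, …) follows the same rule: insert -in- after the first vowel.
So kedvozmiw → keindvozmiw.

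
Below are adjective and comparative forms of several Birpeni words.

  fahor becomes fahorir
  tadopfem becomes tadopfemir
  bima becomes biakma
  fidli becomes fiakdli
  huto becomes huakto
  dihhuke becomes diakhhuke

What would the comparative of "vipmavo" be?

fahor and huto both have last vowel 'o' yet inflect differently (fahorir, huakto), so the last vowel is not what conditions the rule; whether the stem ends in a vowel or a consonant is.
"vipmavo" ends in a vowel. The stems ending in a vowel (bima → biakma, fidli → fiakdli, huto → huakto) insert -ak- after the first vowel.
So vipmavo → viakpmavo.

viakpmavo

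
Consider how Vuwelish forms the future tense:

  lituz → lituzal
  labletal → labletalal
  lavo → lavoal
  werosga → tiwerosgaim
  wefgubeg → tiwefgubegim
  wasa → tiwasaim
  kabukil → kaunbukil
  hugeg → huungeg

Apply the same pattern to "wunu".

labletal and kabukil both end in -l yet inflect differently (labletalal, kaunbukil), so the final letter is not what conditions the rule; the first letter is.
"wunu" begins with w-. The stems beginning with w- (werosga → tiwerosgaim, wefgubeg → tiwefgubegim, wasa → tiwasaim) add ti- … -im around the stem.
The other patterns: stems beginning with l- add -al; stems beginning with h- or k- insert -un- after the first vowel.
So wunu → tiwunuim.

tiwunuim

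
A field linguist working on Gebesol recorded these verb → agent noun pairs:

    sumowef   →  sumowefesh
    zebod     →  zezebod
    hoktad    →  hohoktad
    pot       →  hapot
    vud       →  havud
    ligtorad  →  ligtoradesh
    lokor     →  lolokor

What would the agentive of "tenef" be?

tetenef

vud and zebod both end in -d yet inflect differently (havud, zezebod), so the final letter is not what conditions the rule; the number of vowels is.
"tenef" has 2 vowels. The stems with 2 vowels (lokor → lolokor, zebod → zezebod, hoktad → hohoktad) repeat the first consonant+vowel as a prefix.
So tenef → tetenef.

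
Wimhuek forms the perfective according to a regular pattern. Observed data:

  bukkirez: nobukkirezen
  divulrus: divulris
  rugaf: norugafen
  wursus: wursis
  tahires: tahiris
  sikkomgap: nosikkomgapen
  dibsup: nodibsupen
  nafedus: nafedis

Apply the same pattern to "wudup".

tahires and bukkirez both have last vowel 'e' yet inflect differently (tahiris, nobukkirezen), so the last vowel is not what conditions the rule; the final letter is.
"wudup" ends in -p. The stems ending in -p (sikkomgap → nosikkomgapen, dibsup → nodibsupen) add no- … -en around the stem.
So wudup → nowudupen.

nowudupen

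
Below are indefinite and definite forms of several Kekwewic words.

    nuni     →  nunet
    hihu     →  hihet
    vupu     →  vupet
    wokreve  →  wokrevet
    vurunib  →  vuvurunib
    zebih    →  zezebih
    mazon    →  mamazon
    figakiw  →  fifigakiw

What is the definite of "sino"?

sinet

nuni and vurunib both have last vowel 'i' yet inflect differently (nunet, vuvurunib), so the last vowel is not what conditions the rule; whether the stem ends in a vowel or a consonant is.
"sino" ends in a vowel. The stems ending in a vowel (nuni → nunet, hihu → hihet, vupu → vupet) drop the final letter and add -et.
So sino → sinet.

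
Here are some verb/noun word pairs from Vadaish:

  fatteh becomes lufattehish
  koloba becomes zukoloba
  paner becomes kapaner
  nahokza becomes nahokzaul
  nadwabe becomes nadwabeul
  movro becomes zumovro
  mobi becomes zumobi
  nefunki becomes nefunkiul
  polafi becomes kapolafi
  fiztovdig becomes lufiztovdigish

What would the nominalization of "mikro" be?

nefunki and polafi both end in -i yet inflect differently (nefunkiul, kapolafi), so the final letter is not what conditions the rule; the first letter is.
"mikro" begins with m-. The stems beginning with m- (mobi → zumobi, movro → zumovro) add the prefix zu-.
The other patterns: stems beginning with n- add -ul; stems beginning with p- add the prefix ka-; stems beginning with f- add lu- … -ish around the stem.
So mikro → zumikro.

zumikro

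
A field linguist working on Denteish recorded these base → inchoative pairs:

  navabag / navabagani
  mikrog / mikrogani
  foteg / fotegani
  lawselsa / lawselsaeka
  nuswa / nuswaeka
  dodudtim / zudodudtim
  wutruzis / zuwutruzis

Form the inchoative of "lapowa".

"lapowa" ends in -a. The stems ending in -a (nuswa → nuswaeka, lawselsa → lawselsaeka) add -eka.
The other patterns: stems ending in -g add -ani; stems ending in -m or -s add the prefix zu-.
So lapowa → lapowaeka.

lapowaeka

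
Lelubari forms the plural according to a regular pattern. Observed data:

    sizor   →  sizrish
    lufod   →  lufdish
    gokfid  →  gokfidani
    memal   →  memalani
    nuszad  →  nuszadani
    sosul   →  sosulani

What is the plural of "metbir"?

metbirani

lufod and gokfid both end in -d yet inflect differently (lufdish, gokfidani), so the final letter is not what conditions the rule; the last vowel is.
"metbir" has last vowel 'i'. The one such stem in the data (gokfid → gokfidani) adds -ani, so the same rule applies.
The other pattern: stems whose last vowel is 'o' delete the last vowel and add -ish.
So metbir → metbirani.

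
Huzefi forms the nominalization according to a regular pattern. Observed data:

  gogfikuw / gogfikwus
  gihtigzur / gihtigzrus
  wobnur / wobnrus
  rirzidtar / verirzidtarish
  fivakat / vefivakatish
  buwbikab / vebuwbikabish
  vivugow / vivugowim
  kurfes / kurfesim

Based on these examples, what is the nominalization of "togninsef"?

gihtigzur and rirzidtar both end in -r yet inflect differently (gihtigzrus, verirzidtarish), so the final letter is not what conditions the rule; the last vowel is.
"togninsef" has last vowel 'e'. The one such stem in the data (kurfes → kurfesim) adds -im, so the same rule applies.
So togninsef → togninsefim.

togninsefim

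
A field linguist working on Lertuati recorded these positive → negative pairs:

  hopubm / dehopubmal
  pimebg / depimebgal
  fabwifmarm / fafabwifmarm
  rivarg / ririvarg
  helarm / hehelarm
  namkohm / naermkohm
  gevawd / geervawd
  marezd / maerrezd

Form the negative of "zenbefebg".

dezenbefebgal

"zenbefebg" has second-to-last letter 'b'. The stems whose second-to-last letter is 'b' (hopubm → dehopubmal, pimebg → depimebgal) add de- … -al around the stem.
So zenbefebg → dezenbefebgal.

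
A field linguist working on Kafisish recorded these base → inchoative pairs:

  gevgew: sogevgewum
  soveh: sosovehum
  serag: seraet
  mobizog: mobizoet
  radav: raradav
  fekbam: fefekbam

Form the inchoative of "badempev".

serag and radav both have last vowel 'a' yet inflect differently (seraet, raradav), so the last vowel is not what conditions the rule; the final letter is.
"badempev" ends in -v. The one such stem in the data (radav → raradav) repeats the first consonant+vowel as a prefix (as does fekbam), so the same rule applies.
The other patterns: stems ending in -h or -w add so- … -um around the stem; stems ending in -g drop the final letter and add -et.
So badempev → babadempev.

babadempev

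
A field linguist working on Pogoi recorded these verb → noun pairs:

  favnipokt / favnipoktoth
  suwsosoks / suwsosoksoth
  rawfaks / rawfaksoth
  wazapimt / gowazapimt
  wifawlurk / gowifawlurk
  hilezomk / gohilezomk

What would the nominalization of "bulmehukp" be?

bulmehukpoth

favnipokt and wazapimt both end in -t yet inflect differently (favnipoktoth, gowazapimt), so the final letter is not what conditions the rule; the second-to-last letter is.
"bulmehukp" has second-to-last letter 'k'. The stems whose second-to-last letter is 'k' (favnipokt → favnipoktoth, suwsosoks → suwsosoksoth, rawfaks → rawfaksoth) add -oth.
The other pattern: stems whose second-to-last letter is 'm' or 'r' add the prefix go-.
So bulmehukp → bulmehukpoth.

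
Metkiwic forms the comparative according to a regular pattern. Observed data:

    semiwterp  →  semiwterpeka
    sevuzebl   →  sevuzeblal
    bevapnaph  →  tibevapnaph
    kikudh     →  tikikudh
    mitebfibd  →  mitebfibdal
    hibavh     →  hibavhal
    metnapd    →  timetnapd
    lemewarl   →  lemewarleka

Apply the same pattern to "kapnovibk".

metnapd and mitebfibd both end in -d yet inflect differently (timetnapd, mitebfibdal), so the final letter is not what conditions the rule; the second-to-last letter is.
"kapnovibk" has second-to-last letter 'b'. The stems whose second-to-last letter is 'b' (mitebfibd → mitebfibdal, sevuzebl → sevuzeblal) add -al.
So kapnovibk → kapnovibkal.

kapnovibkal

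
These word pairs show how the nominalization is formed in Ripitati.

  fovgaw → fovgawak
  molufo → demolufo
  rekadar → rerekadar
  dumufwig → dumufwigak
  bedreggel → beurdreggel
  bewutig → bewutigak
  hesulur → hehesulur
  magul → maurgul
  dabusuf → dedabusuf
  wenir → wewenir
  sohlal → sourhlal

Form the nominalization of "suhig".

sohlal and fovgaw both have last vowel 'a' yet inflect differently (sourhlal, fovgawak), so the last vowel is not what conditions the rule; the final letter is.
"suhig" ends in -g. The stems ending in -g (dumufwig → dumufwigak, bewutig → bewutigak) add -ak.
The other patterns: stems ending in -l insert -ur- after the first vowel; stems ending in -r repeat the first consonant+vowel as a prefix; stems ending in -f or -o add the prefix de-.
So suhig → suhigak.

suhigak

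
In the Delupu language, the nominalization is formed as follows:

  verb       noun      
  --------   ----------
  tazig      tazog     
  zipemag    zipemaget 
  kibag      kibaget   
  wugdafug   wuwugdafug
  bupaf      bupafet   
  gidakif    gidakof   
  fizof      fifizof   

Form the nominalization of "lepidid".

kibag and tazig both end in -g yet inflect differently (kibaget, tazog), so the final letter is not what conditions the rule; the last vowel is.
"lepidid" has last vowel 'i'. The stems whose last vowel is 'i' (tazig → tazog, gidakif → gidakof) change the last vowel to 'o'.
So lepidid → lepidod.

lepidod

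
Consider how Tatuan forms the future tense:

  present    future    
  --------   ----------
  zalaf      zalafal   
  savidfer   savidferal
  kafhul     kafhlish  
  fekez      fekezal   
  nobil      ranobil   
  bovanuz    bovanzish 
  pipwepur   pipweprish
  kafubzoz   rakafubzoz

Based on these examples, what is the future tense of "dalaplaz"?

dalaplazal

bovanuz and fekez both end in -z yet inflect differently (bovanzish, fekezal), so the final letter is not what conditions the rule; the last vowel is.
"dalaplaz" has last vowel 'a'. The one such stem in the data (zalaf → zalafal) adds -al, so the same rule applies.
The other patterns: stems whose last vowel is 'u' delete the last vowel and add -ish; stems whose last vowel is 'i' or 'o' add the prefix ra-.
So dalaplaz → dalaplazal.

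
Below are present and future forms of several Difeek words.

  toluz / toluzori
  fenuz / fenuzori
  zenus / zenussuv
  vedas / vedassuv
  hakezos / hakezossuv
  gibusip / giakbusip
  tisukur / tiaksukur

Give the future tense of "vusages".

vusagessuv

toluz and zenus both have last vowel 'u' yet inflect differently (toluzori, zenussuv), so the last vowel is not what conditions the rule; the final letter is.
"vusages" ends in -s. The stems ending in -s (zenus → zenussuv, vedas → vedassuv, hakezos → hakezossuv) double the final consonant and add -uv.
So vusages → vusagessuv.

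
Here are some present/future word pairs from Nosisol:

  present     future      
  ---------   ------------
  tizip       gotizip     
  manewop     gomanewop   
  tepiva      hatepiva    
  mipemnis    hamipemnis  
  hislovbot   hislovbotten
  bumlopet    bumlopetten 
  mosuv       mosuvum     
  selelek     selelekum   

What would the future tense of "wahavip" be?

"wahavip" ends in -p. The stems ending in -p (tizip → gotizip, manewop → gomanewop) add the prefix go-.
The other patterns: stems ending in -a or -s add the prefix ha-; stems ending in -t double the final consonant and add -en; stems ending in -k or -v add -um.
So wahavip → gowahavip.

gowahavip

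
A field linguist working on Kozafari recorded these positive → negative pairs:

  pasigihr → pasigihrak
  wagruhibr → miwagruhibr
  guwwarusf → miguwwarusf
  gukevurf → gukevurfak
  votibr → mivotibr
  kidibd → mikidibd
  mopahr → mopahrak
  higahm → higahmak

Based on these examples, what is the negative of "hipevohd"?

guwwarusf and gukevurf both end in -f yet inflect differently (miguwwarusf, gukevurfak), so the final letter is not what conditions the rule; the second-to-last letter is.
"hipevohd" has second-to-last letter 'h'. The stems whose second-to-last letter is 'h' (pasigihr → pasigihrak, mopahr → mopahrak, higahm → higahmak) add -ak.
The other pattern: stems whose second-to-last letter is 'b' or 's' add the prefix mi-.
So hipevohd → hipevohdak.

hipevohdak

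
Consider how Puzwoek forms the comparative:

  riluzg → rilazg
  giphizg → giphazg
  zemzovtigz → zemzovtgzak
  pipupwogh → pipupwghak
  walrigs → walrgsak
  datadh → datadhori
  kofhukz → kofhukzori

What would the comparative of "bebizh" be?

bebazh

pipupwogh and datadh both end in -h yet inflect differently (pipupwghak, datadhori), so the final letter is not what conditions the rule; the second-to-last letter is.
"bebizh" has second-to-last letter 'z'. The stems whose second-to-last letter is 'z' (riluzg → rilazg, giphizg → giphazg) change the last vowel to 'a'.
So bebizh → bebazh.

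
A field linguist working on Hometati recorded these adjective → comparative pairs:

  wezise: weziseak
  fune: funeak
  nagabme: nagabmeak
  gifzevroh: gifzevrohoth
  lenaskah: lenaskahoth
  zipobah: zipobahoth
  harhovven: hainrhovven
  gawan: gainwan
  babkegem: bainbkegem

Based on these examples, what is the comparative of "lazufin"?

lainzufin

wezise and harhovven both have last vowel 'e' yet inflect differently (weziseak, hainrhovven), so the last vowel is not what conditions the rule; the final letter is.
"lazufin" ends in -n. The stems ending in -n (harhovven → hainrhovven, gawan → gainwan) insert -in- after the first vowel.
The other patterns: stems ending in -e add -ak; stems ending in -h add -oth.
So lazufin → lainzufin.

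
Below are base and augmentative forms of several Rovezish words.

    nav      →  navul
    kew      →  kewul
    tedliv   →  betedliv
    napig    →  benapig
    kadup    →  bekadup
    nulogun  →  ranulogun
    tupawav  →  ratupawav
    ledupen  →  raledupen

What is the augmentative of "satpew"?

besatpew

"satpew" has 2 vowels. The stems with 2 vowels (tedliv → betedliv, napig → benapig, kadup → bekadup) add the prefix be-.
The other patterns: stems with 1 vowel add -ul; stems with 3 vowels add the prefix ra-.
So satpew → besatpew.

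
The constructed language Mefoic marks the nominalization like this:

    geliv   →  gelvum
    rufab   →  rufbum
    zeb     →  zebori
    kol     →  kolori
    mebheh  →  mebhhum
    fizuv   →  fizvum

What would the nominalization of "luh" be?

luhori

rufab and zeb both end in -b yet inflect differently (rufbum, zebori), so the final letter is not what conditions the rule; the number of vowels is.
"luh" has 1 vowel. The stems with 1 vowel (zeb → zebori, kol → kolori) add -ori.
So luh → luhori.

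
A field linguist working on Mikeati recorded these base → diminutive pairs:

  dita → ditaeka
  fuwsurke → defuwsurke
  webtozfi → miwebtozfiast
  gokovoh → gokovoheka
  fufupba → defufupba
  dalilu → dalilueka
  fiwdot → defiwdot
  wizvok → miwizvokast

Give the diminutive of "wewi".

miwewiast

fufupba and dita both end in -a yet inflect differently (defufupba, ditaeka), so the final letter is not what conditions the rule; the first letter is.
"wewi" begins with w-. The stems beginning with w- (webtozfi → miwebtozfiast, wizvok → miwizvokast) add mi- … -ast around the stem.
The other patterns: stems beginning with f- add the prefix de-; stems beginning with d- or g- add -eka.
So wewi → miwewiast.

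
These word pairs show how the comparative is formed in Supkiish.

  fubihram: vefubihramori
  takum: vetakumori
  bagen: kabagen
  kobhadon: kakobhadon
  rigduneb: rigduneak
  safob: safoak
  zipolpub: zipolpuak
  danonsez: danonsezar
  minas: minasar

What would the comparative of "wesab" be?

wesaak

bagen and rigduneb both have last vowel 'e' yet inflect differently (kabagen, rigduneak), so the last vowel is not what conditions the rule; the final letter is.
"wesab" ends in -b. The stems ending in -b (rigduneb → rigduneak, safob → safoak, zipolpub → zipolpuak) drop the final letter and add -ak.
So wesab → wesaak.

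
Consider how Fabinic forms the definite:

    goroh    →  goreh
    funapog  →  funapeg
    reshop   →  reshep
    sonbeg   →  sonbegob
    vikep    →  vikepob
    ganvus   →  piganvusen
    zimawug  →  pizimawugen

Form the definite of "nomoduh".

pinomoduhen

zimawug and funapog both end in -g yet inflect differently (pizimawugen, funapeg), so the final letter is not what conditions the rule; the last vowel is.
"nomoduh" has last vowel 'u'. The stems whose last vowel is 'u' (ganvus → piganvusen, zimawug → pizimawugen) add pi- … -en around the stem.
The other patterns: stems whose last vowel is 'o' change the last vowel to 'e'; stems whose last vowel is 'e' add -ob.
So nomoduh → pinomoduhen.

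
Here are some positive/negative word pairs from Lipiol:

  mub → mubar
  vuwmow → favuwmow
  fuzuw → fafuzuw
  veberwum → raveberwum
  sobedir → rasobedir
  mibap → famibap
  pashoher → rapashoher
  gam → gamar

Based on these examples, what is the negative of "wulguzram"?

"wulguzram" has 3 vowels. The stems with 3 vowels (sobedir → rasobedir, pashoher → rapashoher, veberwum → raveberwum) add the prefix ra-.
The other patterns: stems with 1 vowel add -ar; stems with 2 vowels add the prefix fa-.
So wulguzram → rawulguzram.

rawulguzram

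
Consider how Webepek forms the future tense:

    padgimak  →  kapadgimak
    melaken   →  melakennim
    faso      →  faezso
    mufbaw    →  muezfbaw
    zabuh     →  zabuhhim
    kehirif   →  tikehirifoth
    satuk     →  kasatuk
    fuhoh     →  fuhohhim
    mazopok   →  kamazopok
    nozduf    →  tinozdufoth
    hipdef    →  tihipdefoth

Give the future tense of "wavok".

kawavok

zabuh and nozduf both have last vowel 'u' yet inflect differently (zabuhhim, tinozdufoth), so the last vowel is not what conditions the rule; the final letter is.
"wavok" ends in -k. The stems ending in -k (padgimak → kapadgimak, satuk → kasatuk, mazopok → kamazopok) add the prefix ka-.
So wavok → kawavok.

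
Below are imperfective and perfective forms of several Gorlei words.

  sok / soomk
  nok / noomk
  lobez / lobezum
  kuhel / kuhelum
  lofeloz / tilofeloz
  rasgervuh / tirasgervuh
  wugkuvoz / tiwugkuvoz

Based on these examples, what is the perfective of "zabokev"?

lobez and lofeloz both end in -z yet inflect differently (lobezum, tilofeloz), so the final letter is not what conditions the rule; the number of vowels is.
"zabokev" has 3 vowels. The stems with 3 vowels (lofeloz → tilofeloz, rasgervuh → tirasgervuh, wugkuvoz → tiwugkuvoz) add the prefix ti-.
The other patterns: stems with 1 vowel insert -om- after the first vowel; stems with 2 vowels add -um.
So zabokev → tizabokev.

tizabokev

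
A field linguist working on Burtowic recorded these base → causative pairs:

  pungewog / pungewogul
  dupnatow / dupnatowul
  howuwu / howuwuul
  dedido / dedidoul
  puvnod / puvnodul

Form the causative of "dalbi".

Every pair shown (pungewog → pungewogul, dupnatow → dupnatowul, howuwu → howuwuul, …) follows the same rule: add -ul.
So dalbi → dalbiul.

dalbiul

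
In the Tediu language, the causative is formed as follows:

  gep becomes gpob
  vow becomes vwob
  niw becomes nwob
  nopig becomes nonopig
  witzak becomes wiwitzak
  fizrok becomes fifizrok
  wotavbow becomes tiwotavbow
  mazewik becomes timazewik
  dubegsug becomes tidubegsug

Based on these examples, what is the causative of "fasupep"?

vow and wotavbow both end in -w yet inflect differently (vwob, tiwotavbow), so the final letter is not what conditions the rule; the number of vowels is.
"fasupep" has 3 vowels. The stems with 3 vowels (wotavbow → tiwotavbow, mazewik → timazewik, dubegsug → tidubegsug) add the prefix ti-.
The other patterns: stems with 1 vowel delete the last vowel and add -ob; stems with 2 vowels repeat the first consonant+vowel as a prefix.
So fasupep → tifasupep.

tifasupep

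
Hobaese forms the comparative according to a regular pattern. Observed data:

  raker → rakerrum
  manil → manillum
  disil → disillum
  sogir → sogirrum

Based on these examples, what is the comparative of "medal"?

medallum

Every pair shown (raker → rakerrum, manil → manillum, disil → disillum, …) follows the same rule: double the final consonant and add -um.
So medal → medallum.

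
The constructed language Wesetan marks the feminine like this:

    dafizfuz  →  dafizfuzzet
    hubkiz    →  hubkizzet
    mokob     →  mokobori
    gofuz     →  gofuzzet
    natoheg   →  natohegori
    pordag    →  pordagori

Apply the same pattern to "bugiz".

bugizzet

"bugiz" ends in -z. The stems ending in -z (gofuz → gofuzzet, dafizfuz → dafizfuzzet, hubkiz → hubkizzet) double the final consonant and add -et.
The other pattern: stems ending in -b or -g add -ori.
So bugiz → bugizzet.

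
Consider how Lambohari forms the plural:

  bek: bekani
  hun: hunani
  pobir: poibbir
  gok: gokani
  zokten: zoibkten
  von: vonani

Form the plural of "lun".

zokten and von both end in -n yet inflect differently (zoibkten, vonani), so the final letter is not what conditions the rule; the number of vowels is.
"lun" has 1 vowel. The stems with 1 vowel (gok → gokani, von → vonani, bek → bekani) add -ani.
The other pattern: stems with 2 vowels insert -ib- after the first vowel.
So lun → lunani.

lunani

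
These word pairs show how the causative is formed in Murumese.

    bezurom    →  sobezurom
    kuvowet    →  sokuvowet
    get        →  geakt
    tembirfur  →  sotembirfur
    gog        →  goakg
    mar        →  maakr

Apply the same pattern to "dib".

diakb

"dib" has 1 vowel. The stems with 1 vowel (mar → maakr, get → geakt, gog → goakg) insert -ak- after the first vowel.
So dib → diakb.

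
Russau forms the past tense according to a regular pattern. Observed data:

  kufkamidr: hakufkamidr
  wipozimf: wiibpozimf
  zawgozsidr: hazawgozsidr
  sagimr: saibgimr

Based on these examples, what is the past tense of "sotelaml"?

sagimr and kufkamidr both end in -r yet inflect differently (saibgimr, hakufkamidr), so the final letter is not what conditions the rule; the second-to-last letter is.
"sotelaml" has second-to-last letter 'm'. The stems whose second-to-last letter is 'm' (sagimr → saibgimr, wipozimf → wiibpozimf) insert -ib- after the first vowel.
The other pattern: stems whose second-to-last letter is 'd' add the prefix ha-.
So sotelaml → soibtelaml.

soibtelaml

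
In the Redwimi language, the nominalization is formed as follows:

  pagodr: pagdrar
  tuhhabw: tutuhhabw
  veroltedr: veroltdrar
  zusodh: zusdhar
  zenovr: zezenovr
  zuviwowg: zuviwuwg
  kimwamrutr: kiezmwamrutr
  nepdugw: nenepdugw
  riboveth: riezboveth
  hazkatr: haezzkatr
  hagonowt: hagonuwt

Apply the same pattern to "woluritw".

woezluritw

zusodh and riboveth both end in -h yet inflect differently (zusdhar, riezboveth), so the final letter is not what conditions the rule; the second-to-last letter is.
"woluritw" has second-to-last letter 't'. The stems whose second-to-last letter is 't' (riboveth → riezboveth, kimwamrutr → kiezmwamrutr, hazkatr → haezzkatr) insert -ez- after the first vowel.
The other patterns: stems whose second-to-last letter is 'w' change the last vowel to 'u'; stems whose second-to-last letter is 'd' delete the last vowel and add -ar; stems whose second-to-last letter is 'b', 'g' or 'v' repeat the first consonant+vowel as a prefix.
So woluritw → woezluritw.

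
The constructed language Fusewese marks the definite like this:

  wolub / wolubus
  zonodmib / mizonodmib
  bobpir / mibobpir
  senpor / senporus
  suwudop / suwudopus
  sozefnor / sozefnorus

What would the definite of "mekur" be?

mekurus

bobpir and sozefnor both end in -r yet inflect differently (mibobpir, sozefnorus), so the final letter is not what conditions the rule; the last vowel is.
"mekur" has last vowel 'u'. The one such stem in the data (wolub → wolubus) adds -us, so the same rule applies.
So mekur → mekurus.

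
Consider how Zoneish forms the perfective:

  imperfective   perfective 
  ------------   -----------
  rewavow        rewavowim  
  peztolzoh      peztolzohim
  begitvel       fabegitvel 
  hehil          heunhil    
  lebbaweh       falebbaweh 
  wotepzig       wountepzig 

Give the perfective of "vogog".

peztolzoh and lebbaweh both end in -h yet inflect differently (peztolzohim, falebbaweh), so the final letter is not what conditions the rule; the last vowel is.
"vogog" has last vowel 'o'. The stems whose last vowel is 'o' (rewavow → rewavowim, peztolzoh → peztolzohim) add -im.
The other patterns: stems whose last vowel is 'i' insert -un- after the first vowel; stems whose last vowel is 'e' add the prefix fa-.
So vogog → vogogim.

vogogim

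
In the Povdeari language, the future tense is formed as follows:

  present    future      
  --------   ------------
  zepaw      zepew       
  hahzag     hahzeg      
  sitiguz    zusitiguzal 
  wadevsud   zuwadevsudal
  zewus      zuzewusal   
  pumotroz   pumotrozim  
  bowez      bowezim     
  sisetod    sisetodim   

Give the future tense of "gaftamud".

"gaftamud" has last vowel 'u'. The stems whose last vowel is 'u' (sitiguz → zusitiguzal, wadevsud → zuwadevsudal, zewus → zuzewusal) add zu- … -al around the stem.
The other patterns: stems whose last vowel is 'a' change the last vowel to 'e'; stems whose last vowel is 'e' or 'o' add -im.
So gaftamud → zugaftamudal.

zugaftamudal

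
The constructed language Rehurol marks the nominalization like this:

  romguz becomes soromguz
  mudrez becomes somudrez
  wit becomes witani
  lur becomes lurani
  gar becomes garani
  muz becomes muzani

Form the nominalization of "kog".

kogani

romguz and muz both end in -z yet inflect differently (soromguz, muzani), so the final letter is not what conditions the rule; the number of vowels is.
"kog" has 1 vowel. The stems with 1 vowel (wit → witani, lur → lurani, gar → garani) add -ani.
So kog → kogani.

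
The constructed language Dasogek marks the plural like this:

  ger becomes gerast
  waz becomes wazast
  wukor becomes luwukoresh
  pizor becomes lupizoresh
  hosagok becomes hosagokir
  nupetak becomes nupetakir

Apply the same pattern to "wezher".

ger and wukor both end in -r yet inflect differently (gerast, luwukoresh), so the final letter is not what conditions the rule; the number of vowels is.
"wezher" has 2 vowels. The stems with 2 vowels (wukor → luwukoresh, pizor → lupizoresh) add lu- … -esh around the stem.
So wezher → luwezheresh.

luwezheresh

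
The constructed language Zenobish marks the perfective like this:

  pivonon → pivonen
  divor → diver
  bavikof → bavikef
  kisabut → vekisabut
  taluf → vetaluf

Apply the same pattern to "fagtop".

fagtep

bavikof and taluf both end in -f yet inflect differently (bavikef, vetaluf), so the final letter is not what conditions the rule; the last vowel is.
"fagtop" has last vowel 'o'. The stems whose last vowel is 'o' (pivonon → pivonen, divor → diver, bavikof → bavikef) change the last vowel to 'e'.
The other pattern: stems whose last vowel is 'u' add the prefix ve-.
So fagtop → fagtep.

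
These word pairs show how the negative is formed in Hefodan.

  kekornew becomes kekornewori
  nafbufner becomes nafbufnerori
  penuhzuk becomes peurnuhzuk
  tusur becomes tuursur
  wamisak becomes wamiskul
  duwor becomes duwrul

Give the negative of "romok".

nafbufner and tusur both end in -r yet inflect differently (nafbufnerori, tuursur), so the final letter is not what conditions the rule; the last vowel is.
"romok" has last vowel 'o'. The one such stem in the data (duwor → duwrul) deletes the last vowel and adds -ul (as does wamisak), so the same rule applies.
So romok → romkul.

romkul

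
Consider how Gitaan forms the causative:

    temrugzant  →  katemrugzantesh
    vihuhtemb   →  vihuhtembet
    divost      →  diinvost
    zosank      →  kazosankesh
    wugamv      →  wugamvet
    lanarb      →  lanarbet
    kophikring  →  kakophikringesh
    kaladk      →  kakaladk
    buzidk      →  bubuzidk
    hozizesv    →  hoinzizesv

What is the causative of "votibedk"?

vovotibedk

divost and temrugzant both end in -t yet inflect differently (diinvost, katemrugzantesh), so the final letter is not what conditions the rule; the second-to-last letter is.
"votibedk" has second-to-last letter 'd'. The stems whose second-to-last letter is 'd' (kaladk → kakaladk, buzidk → bubuzidk) repeat the first consonant+vowel as a prefix.
So votibedk → vovotibedk.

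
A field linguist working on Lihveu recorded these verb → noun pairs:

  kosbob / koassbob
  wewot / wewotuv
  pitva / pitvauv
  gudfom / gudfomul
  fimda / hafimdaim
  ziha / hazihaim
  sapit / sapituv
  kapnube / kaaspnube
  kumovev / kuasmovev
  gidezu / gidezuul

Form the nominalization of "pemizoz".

ziha and pitva both end in -a yet inflect differently (hazihaim, pitvauv), so the final letter is not what conditions the rule; the first letter is.
"pemizoz" begins with p-. The one such stem in the data (pitva → pitvauv) adds -uv, so the same rule applies.
The other patterns: stems beginning with f- or z- add ha- … -im around the stem; stems beginning with k- insert -as- after the first vowel; stems beginning with g- add -ul.
So pemizoz → pemizozuv.

pemizozuv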